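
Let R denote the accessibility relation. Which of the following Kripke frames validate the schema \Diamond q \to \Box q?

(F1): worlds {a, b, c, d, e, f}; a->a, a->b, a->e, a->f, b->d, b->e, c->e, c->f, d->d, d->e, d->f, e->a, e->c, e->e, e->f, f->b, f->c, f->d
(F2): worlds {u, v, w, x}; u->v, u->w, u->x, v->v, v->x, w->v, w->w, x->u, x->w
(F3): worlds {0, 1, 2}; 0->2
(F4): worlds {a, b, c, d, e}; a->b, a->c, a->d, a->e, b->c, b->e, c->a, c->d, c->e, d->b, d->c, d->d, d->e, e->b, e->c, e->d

The schema corresponds to partial functionality: \forall x \forall y \forall z (Rxy \wedge Rxz \to y = z).
(F1): fails — a sees both a and b.
(F2): fails — u sees both v and w.
(F3): condition met.
(F4): fails — a sees both b and c.

(F3)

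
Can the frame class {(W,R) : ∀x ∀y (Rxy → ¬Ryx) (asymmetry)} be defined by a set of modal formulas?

Modal frame validity is preserved under surjective bounded morphisms.
The 3-cycle (worlds 0,1,2 with 0→1→2→0) is asymmetric. Mapping every world to a single reflexive point • is a surjective bounded morphism, and the reflexive point is not asymmetric (R•• but asymmetry requires ¬R••).
So no modal formula (or set of formulas) defines exactly the asymmetric frames.

Not definable by any modal formula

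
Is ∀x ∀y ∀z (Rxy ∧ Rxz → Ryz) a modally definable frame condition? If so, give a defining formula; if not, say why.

Yes: it is the Euclidean property, defined by the 5 schema ◇r → □◇r.
Suppose ◇r→□◇r is valid. Take Rxy, Rxz and set V(r)={y}. Then ◇r at x, so □◇r at x, so ◇r at z, so some w with Rzw has r; w=y, i.e. Rzy. By symmetry of the argument, Ryz.

Yes, by ◇r → □◇r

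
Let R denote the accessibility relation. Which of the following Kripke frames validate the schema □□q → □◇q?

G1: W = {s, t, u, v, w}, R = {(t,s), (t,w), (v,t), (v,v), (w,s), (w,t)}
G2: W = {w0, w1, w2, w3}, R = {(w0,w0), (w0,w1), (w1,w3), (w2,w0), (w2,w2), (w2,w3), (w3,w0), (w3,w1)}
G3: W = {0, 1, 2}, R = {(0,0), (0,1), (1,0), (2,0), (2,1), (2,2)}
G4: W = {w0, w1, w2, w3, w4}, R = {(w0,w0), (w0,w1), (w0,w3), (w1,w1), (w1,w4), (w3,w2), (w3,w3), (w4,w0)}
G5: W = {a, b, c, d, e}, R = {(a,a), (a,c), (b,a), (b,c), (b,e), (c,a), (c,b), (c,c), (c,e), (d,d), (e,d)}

G2, G3, G5

The schema corresponds to a generalized confluence (Geach) condition: ∀x ∀z (xRz → ∃w (xR²w ∧ zRw)).
G1: fails — tRs but no w* with tR²w* and sRw*.
G2: ✓.
G3: ✓.
G4: fails — w3Rw2 but no w with w3R²w and w2Rw.
G5: ✓.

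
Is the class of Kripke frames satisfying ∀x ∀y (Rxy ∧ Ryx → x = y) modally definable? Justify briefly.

If a class were modally definable it would be closed under surjective bounded morphisms (Goldblatt–Thomason).
The 4-cycle (worlds a,b,c,d with a→b→c→d→a) is antisymmetric. Sending even-indexed worlds to a and odd-indexed worlds to b is a surjective bounded morphism onto the two-world frame with a↔b, which is not antisymmetric.
Hence antisymmetry is not modally definable.

No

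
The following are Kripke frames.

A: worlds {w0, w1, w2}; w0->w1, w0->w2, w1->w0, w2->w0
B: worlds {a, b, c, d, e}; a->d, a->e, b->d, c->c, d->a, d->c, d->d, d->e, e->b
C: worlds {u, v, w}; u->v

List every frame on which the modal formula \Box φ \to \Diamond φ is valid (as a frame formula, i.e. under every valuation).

A, B

Frame correspondent (Sahlqvist): \forall x \exists y Rxy — i.e. seriality.
A: satisfies the condition.
B: satisfies the condition.
C: fails — world v has no successor.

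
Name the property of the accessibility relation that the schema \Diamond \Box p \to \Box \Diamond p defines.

convergence: \forall x \forall y \forall z (Rxy \wedge Rxz \to \exists w (Ryw \wedge Rzw))

This is the .2 axiom.
It corresponds to convergence: \forall x \forall y \forall z (Rxy \wedge Rxz \to \exists w (Ryw \wedge Rzw)).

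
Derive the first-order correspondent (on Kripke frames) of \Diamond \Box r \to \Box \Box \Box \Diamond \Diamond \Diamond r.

This is a Sahlqvist (Geach-type) schema ◇^1□^1r → □^3◇^3r.
Minimal-valuation argument: fix x; take any y with xR^1y and any z with xR^3z. Set V(r) to the set of worlds R-reachable from y in exactly 1 step. Then □^1r holds at y, so the antecedent holds at x; validity forces ◇^3r at z, giving a w with zR^3w and yR^1w.
First-order correspondent: \forall x \forall y \forall z ((xRy \wedge x R^3 z) \to \exists w (yRw \wedge z R^3 w)).

\forall x \forall y \forall z ((xRy \wedge x R^3 z) \to \exists w (yRw \wedge z R^3 w))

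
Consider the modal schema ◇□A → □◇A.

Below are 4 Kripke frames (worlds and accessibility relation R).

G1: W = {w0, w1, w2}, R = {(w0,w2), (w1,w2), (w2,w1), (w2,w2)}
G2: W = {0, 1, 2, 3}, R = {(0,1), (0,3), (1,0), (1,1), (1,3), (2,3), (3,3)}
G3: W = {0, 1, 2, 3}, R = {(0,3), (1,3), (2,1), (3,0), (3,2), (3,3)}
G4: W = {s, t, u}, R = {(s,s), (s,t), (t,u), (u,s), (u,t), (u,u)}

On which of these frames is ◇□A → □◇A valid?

G1, G2

Frame correspondent (Sahlqvist): ∀x ∀y ∀z (Rxy ∧ Rxz → ∃w (Ryw ∧ Rzw)) — i.e. convergence.
G1: holds.
G2: holds.
G3: fails — R32 and R33 but 2 and 3 have no common successor.
G4: fails — Rss and Rst but s and t have no common successor.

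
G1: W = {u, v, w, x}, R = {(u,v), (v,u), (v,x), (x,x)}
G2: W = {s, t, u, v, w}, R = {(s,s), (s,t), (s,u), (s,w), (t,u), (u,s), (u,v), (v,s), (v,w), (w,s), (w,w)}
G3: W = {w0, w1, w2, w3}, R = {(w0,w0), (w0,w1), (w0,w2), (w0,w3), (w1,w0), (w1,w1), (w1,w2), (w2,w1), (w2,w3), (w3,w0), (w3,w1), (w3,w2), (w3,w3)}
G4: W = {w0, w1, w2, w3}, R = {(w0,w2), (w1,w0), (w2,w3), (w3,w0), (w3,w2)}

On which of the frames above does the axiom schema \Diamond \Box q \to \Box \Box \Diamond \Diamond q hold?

Frame correspondent (Sahlqvist): \forall x \forall y \forall z ((xRy \wedge x R^2 z) \to \exists w (yRw \wedge z R^2 w)) — i.e. a generalized confluence (Geach) condition.
G1: fails — vRu, vR²x but no t with uRt and xR²t.
G2: fails — sRt, sR²t but no w* with tRw* and tR²w*.
G3: condition met.
G4: fails — w2Rw3, w2R²w0 but no w with w3Rw and w0R²w.

G3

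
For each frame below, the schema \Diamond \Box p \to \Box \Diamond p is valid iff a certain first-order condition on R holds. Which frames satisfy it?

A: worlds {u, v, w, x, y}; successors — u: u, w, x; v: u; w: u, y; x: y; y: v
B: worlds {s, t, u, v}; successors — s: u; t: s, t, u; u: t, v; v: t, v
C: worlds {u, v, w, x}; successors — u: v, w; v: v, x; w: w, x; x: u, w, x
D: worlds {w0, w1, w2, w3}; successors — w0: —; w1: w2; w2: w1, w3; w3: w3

C

This is the axiom for convergence; its first-order frame correspondent is \forall x \forall y \forall z (Rxy \wedge Rxz \to \exists w (Ryw \wedge Rzw)).
A: fails — Ruu and Rux but u and x have no common successor.
B: fails — Rts and Rtu but s and u have no common successor.
C: ✓.
D: fails — Rw2w1 and Rw2w3 but w1 and w3 have no common successor.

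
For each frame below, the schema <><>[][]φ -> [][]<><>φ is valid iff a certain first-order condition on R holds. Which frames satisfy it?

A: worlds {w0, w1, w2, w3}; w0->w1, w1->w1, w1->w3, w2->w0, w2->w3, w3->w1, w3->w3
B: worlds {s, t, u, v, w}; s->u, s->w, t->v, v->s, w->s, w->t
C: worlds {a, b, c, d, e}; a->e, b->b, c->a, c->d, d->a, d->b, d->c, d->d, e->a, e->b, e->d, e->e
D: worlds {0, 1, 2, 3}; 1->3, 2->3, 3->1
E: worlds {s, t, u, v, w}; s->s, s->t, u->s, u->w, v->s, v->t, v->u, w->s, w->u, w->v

This is the axiom for a generalized confluence (Geach) condition; its first-order frame correspondent is forall x forall y forall z ((x R^2 y & x R^2 z) -> exists w (y R^2 w & z R^2 w)).
A: satisfies the condition.
B: fails — vR²u, vR²u but no w* with uR²w* and uR²w*.
C: satisfies the condition.
D: satisfies the condition.
E: fails — sR²s, sR²t but no w* with sR²w* and tR²w*.
Valid on: A, C, D.

A, C, D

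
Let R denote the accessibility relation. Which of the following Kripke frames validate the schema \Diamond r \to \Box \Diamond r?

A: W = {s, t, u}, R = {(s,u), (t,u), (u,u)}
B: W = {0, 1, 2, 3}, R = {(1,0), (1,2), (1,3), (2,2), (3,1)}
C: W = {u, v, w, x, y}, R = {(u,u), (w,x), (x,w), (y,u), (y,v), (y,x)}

A

Frame correspondent (Sahlqvist): \forall x \forall y \forall z (Rxy \wedge Rxz \to Ryz) — i.e. the Euclidean property.
A: ✓.
B: fails — R10 and R10 but not R00.
C: fails — Rwx and Rwx but not Rxx.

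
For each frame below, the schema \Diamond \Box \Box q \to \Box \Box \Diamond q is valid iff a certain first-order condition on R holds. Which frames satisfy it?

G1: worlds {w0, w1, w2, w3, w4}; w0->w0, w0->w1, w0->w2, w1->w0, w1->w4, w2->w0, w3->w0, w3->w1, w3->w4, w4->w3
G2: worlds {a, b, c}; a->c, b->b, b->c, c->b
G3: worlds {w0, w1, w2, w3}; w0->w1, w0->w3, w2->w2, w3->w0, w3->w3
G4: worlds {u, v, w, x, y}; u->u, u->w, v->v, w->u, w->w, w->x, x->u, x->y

G2

This is the axiom for a generalized confluence (Geach) condition; its first-order frame correspondent is \forall x \forall y \forall z ((xRy \wedge x R^2 z) \to \exists w (y R^2 w \wedge zRw)).
G1: fails — w0Rw0, w0R²w4 but no w with w0R²w and w4Rw.
G2: satisfies the condition.
G3: fails — w0Rw1, w0R²w0 but no w with w1R²w and w0Rw.
G4: fails — wRu, wR²y but no t with uR²t and yRt.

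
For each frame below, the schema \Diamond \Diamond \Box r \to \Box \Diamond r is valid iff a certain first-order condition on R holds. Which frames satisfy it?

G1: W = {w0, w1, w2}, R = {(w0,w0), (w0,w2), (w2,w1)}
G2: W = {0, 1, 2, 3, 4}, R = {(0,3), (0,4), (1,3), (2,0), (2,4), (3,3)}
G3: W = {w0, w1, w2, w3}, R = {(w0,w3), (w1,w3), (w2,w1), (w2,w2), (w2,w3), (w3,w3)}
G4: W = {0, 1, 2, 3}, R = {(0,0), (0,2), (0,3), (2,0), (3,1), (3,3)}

G3

This is the axiom for a generalized confluence (Geach) condition; its first-order frame correspondent is \forall x \forall y \forall z ((x R^2 y \wedge xRz) \to \exists w (yRw \wedge zRw)).
G1: fails — w0R²w0, w0Rw2 but no w with w0Rw and w2Rw.
G2: fails — 0R²3, 0R4 but no w with 3Rw and 4Rw.
G3: condition met.
G4: fails — 0R²1, 0R0 but no w with 1Rw and 0Rw.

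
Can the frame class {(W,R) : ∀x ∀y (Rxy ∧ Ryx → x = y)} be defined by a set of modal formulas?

Any modally definable frame class is closed under surjective bounded morphisms.
The 6-cycle (worlds a,b,c,d,e,f with a→b→c→d→e→f→a) is antisymmetric. Sending even-indexed worlds to • and odd-indexed worlds to ∘ is a surjective bounded morphism onto the two-world frame with •↔∘, which is not antisymmetric.
Hence antisymmetry is not modally definable.

No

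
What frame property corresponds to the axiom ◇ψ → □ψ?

partial functionality

Suppose ◇ψ→□ψ is valid. Take Rxy, Rxz and set V(ψ)={y}. Then ◇ψ at x, so □ψ at x, so ψ at z, i.e. z=y.
The converse is a direct semantic check.
So the correspondent is partial functionality.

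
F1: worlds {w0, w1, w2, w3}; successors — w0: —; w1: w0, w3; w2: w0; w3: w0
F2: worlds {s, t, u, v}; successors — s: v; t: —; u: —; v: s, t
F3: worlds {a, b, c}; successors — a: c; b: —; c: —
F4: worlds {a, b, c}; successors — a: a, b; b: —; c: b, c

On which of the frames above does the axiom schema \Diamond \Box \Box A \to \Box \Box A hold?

F3

This is the axiom for a generalized confluence (Geach) condition; its first-order frame correspondent is \forall x \forall y \forall z ((xRy \wedge x R^2 z) \to \exists w (y R^2 w \wedge z = w)).
F1: fails — w1Rw0, w1R²w0 but no w with w0R²w and w0=w.
F2: fails — sRv, sR²s but no w with vR²w and s=w.
F3: ✓.
F4: fails — aRb, aR²a but no w with bR²w and a=w.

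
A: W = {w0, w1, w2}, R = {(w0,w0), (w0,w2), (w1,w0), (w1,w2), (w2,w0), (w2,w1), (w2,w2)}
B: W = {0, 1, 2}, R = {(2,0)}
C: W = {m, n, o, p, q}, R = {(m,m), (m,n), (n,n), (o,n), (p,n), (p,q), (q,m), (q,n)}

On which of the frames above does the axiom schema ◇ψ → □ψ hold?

Frame correspondent (Sahlqvist): ∀x ∀y ∀z (Rxy ∧ Rxz → y = z) — i.e. partial functionality.
A: fails — w0 sees both w0 and w2.
B: holds.
C: fails — m sees both m and n.

B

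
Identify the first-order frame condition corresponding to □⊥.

□⊥ is valid iff no world has any successor (otherwise □⊥ fails at any world with one).

emptiness of R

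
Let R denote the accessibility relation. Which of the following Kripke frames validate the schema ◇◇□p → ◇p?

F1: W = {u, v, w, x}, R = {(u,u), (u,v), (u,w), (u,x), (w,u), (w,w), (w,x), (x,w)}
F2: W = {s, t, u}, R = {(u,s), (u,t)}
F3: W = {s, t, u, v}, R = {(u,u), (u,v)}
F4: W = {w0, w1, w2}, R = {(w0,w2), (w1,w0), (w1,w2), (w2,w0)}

This is the axiom for a generalized confluence (Geach) condition; its first-order frame correspondent is ∀x ∀y (xR²y → ∃w (yRw ∧ xRw)).
F1: fails — uR²v but no t with vRt and uRt.
F2: satisfies the condition.
F3: fails — uR²v but no w with vRw and uRw.
F4: satisfies the condition.

F2, F4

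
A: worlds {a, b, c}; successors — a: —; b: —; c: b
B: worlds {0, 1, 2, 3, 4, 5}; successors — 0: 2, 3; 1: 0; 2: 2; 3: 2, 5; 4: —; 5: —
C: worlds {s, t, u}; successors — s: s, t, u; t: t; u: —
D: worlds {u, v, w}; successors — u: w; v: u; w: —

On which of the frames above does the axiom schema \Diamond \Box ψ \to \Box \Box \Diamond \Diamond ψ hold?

A

The schema corresponds to a generalized confluence (Geach) condition: \forall x \forall y \forall z ((xRy \wedge x R^2 z) \to \exists w (yRw \wedge z R^2 w)).
A: ✓.
B: fails — 0R2, 0R²5 but no w with 2Rw and 5R²w.
C: fails — sRs, sR²u but no w with sRw and uR²w.
D: fails — vRu, vR²w but no t with uRt and wR²t.
Valid on: A.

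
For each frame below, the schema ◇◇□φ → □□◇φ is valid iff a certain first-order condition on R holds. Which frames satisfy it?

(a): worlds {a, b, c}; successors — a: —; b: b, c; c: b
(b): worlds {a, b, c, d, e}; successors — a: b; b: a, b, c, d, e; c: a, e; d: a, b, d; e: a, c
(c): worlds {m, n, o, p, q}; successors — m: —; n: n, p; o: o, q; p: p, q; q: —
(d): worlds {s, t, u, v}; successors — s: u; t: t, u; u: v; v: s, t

(a)

Frame correspondent (Sahlqvist): ∀x ∀y ∀z ((xR²y ∧ xR²z) → ∃w (yRw ∧ zRw)) — i.e. a generalized confluence (Geach) condition.
(a): condition met.
(b): fails — aR²a, aR²c but no w with aRw and cRw.
(c): fails — nR²n, nR²q but no w with nRw and qRw.
(d): fails — tR²t, tR²u but no w with tRw and uRw.
Valid on: (a).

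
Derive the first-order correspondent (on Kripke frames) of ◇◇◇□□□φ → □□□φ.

This is a Sahlqvist (Geach-type) schema ◇^3□^3φ → □^3◇^0φ.
Minimal-valuation argument: fix x; take any y with xR^3y and any z with xR^3z. Set V(φ) to the set of worlds R-reachable from y in exactly 3 steps. Then □^3φ holds at y, so the antecedent holds at x; validity forces ◇^0φ at z, giving a w with zR^0w and yR^3w.
First-order correspondent: ∀x ∀y ∀z ((xR³y ∧ xR³z) → ∃w (yR³w ∧ z = w)).

∀x ∀y ∀z ((xR³y ∧ xR³z) → ∃w (yR³w ∧ z = w))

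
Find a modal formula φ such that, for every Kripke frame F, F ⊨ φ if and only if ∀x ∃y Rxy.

This is seriality; the standard corresponding axiom is D: □ψ → ◇ψ.
Suppose □ψ→◇ψ is valid. At any x set V(ψ)=W. Then □ψ at x, so ◇ψ at x, so x has a successor.

□ψ → ◇ψ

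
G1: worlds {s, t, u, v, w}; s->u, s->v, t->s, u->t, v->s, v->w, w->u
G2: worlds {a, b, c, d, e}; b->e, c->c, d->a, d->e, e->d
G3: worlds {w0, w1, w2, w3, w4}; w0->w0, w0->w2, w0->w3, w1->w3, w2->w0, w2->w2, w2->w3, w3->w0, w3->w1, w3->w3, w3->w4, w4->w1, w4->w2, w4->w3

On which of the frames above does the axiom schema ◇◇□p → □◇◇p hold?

G3

Frame correspondent (Sahlqvist): ∀x ∀y ∀z ((xR²y ∧ xRz) → ∃w (yRw ∧ zR²w)) — i.e. a generalized confluence (Geach) condition.
G1: fails — sR²s, sRu but no w* with sRw* and uR²w*.
G2: fails — dR²d, dRa but no w with dRw and aR²w.
G3: satisfies the condition.
Valid on: G3.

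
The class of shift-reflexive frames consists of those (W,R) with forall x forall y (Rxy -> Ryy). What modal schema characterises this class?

□(□s → s)

The condition is shift-reflexivity. The T□ schema □(□s → s) defines it.
Suppose □(□s→s) is valid. Take Rxy and set V(s)={w : Ryw}. Then at y, □s holds; since □(□s→s) at x, □s→s at y, so s at y, i.e. Ryy.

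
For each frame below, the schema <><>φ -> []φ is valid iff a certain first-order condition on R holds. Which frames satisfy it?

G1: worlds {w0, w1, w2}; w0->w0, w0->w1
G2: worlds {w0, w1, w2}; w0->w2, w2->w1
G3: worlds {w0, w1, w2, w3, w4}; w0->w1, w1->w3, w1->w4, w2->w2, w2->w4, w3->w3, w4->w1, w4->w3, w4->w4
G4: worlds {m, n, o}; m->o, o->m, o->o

none

This is the axiom for a generalized confluence (Geach) condition; its first-order frame correspondent is forall x forall y forall z ((x R^2 y & xRz) -> exists w (y = w & z = w)).
G1: fails — w0R²w0, w0Rw1 but w0 ≠ w1.
G2: fails — w0R²w1, w0Rw2 but w1 ≠ w2.
G3: fails — w0R²w3, w0Rw1 but w3 ≠ w1.
G4: fails — mR²m, mRo but m ≠ o.
Valid on no frame.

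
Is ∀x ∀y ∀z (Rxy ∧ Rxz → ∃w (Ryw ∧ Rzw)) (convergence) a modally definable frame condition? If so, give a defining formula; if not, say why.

Yes — defined by ◇□p → □◇p

Yes: it is convergence, defined by the .2 schema ◇□p → □◇p.
Suppose ◇□p→□◇p is valid. Take Rxy, Rxz and set V(p)={w : Ryw}. Then □p at y so ◇□p at x, so □◇p at x, so ◇p at z, giving w with Rzw and Ryw.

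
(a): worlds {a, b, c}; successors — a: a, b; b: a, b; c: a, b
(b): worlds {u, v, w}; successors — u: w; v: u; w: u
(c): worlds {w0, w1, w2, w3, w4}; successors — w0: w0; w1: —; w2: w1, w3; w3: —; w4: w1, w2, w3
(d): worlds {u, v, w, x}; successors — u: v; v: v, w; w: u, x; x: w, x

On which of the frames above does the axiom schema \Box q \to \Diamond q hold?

(a), (b), (d)

This is the axiom for seriality; its first-order frame correspondent is \forall x \exists y Rxy.
(a): ✓.
(b): ✓.
(c): fails — world w1 has no successor.
(d): ✓.
Valid on: (a), (b), (d).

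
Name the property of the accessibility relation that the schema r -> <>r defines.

Replacing r by ¬r and contraposing gives the equivalent schema □r → r.
Suppose □r→r is valid. At any x set V(r)={w : Rxw}. Then □r holds at x, so r holds at x, i.e. Rxx.

Reflexivity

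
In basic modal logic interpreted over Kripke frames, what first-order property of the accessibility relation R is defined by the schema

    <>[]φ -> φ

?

symmetry

This is a form of the B axiom.
Its frame correspondent is symmetry — forall x forall y (Rxy -> Ryx).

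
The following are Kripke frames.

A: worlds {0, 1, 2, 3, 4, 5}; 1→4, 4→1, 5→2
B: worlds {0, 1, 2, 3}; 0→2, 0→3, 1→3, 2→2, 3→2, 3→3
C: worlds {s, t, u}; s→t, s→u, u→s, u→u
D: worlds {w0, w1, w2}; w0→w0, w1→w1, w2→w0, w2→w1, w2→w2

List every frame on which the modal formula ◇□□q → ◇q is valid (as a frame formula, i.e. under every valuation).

B, D

The schema corresponds to a generalized confluence (Geach) condition: ∀x ∀y (xRy → ∃w (yR²w ∧ xRw)).
A: fails — 5R2 but no w with 2R²w and 5Rw.
B: condition met.
C: fails — sRt but no w with tR²w and sRw.
D: condition met.
Valid on: B, D.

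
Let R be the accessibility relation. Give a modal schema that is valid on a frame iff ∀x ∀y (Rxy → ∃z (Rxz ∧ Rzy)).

□□ψ → □ψ

This is density; the standard corresponding axiom is C4: □□ψ → □ψ.
Suppose □□ψ→□ψ is valid. Take Rxy and set V(ψ)={w : xR²w}. Then □□ψ at x, so □ψ at x, so ψ at y, i.e. ∃z(Rxz∧Rzy).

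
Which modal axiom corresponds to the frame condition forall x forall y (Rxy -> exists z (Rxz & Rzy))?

A defining formula is □□r → □r (the C4 axiom).
Suppose □□r→□r is valid. Take Rxy and set V(r)={w : xR²w}. Then □□r at x, so □r at x, so r at y, i.e. ∃z(Rxz∧Rzy).

□□r → □r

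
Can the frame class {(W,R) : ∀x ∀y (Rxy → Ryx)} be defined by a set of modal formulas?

This is a Sahlqvist condition; the B axiom q → □◇q defines it.
Suppose q→□◇q is valid. Take Rxy and set V(q)={x}. Then q at x, so □◇q at x, so ◇q at y, so some z with Ryz has q; z=x, i.e. Ryx.

Yes — defined by q → □◇q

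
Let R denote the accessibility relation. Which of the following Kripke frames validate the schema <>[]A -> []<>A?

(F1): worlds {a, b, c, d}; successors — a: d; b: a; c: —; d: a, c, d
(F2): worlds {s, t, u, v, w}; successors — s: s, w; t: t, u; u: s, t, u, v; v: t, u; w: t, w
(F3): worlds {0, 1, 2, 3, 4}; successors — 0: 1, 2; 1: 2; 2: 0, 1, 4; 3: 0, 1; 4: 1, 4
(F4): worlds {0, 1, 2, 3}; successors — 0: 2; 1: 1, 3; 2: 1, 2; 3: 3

This is the axiom for convergence; its first-order frame correspondent is forall x forall y forall z (Rxy & Rxz -> exists w (Ryw & Rzw)).
(F1): fails — Rdc and Rdc but c and c have no common successor.
(F2): fails — Ruv and Rus but v and s have no common successor.
(F3): fails — R02 and R01 but 2 and 1 have no common successor.
(F4): condition met.

(F4)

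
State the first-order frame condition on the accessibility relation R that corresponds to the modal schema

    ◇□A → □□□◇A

This is a Sahlqvist (Geach-type) schema ◇^1□^1A → □^3◇^1A.
First-order correspondent: ∀x ∀y ∀z ((xRy ∧ xR³z) → ∃w (yRw ∧ zRw)).

∀x ∀y ∀z ((xRy ∧ xR³z) → ∃w (yRw ∧ zRw))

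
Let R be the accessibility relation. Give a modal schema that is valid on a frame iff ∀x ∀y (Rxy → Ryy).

□(□r → r)

A defining formula is □(□r → r) (the T□ axiom).
Suppose □(□r→r) is valid. Take Rxy and set V(r)={w : Ryw}. Then at y, □r holds; since □(□r→r) at x, □r→r at y, so r at y, i.e. Ryy.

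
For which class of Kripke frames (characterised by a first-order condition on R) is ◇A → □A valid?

partial functionality

Suppose ◇A→□A is valid. Take Rxy, Rxz and set V(A)={y}. Then ◇A at x, so □A at x, so A at z, i.e. z=y.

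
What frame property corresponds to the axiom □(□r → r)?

Suppose □(□r→r) is valid. Take Rxy and set V(r)={w : Ryw}. Then at y, □r holds; since □(□r→r) at x, □r→r at y, so r at y, i.e. Ryy.

shift-reflexivity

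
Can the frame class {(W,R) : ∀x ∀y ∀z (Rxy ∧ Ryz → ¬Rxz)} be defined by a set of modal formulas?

Modal frame validity is preserved under surjective bounded morphisms.
The 7-cycle (worlds s,t,u,v,w,x,y with s→t→u→v→w→x→y→s) is intransitive. Mapping every world to a single reflexive point • is a surjective bounded morphism; the reflexive point is not intransitive (R••∧R•• but R••).
So no modal formula (or set of formulas) defines exactly the intransitive frames.

Not modally definable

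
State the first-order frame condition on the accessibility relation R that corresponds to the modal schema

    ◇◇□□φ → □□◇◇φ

∀x ∀y ∀z ((xR²y ∧ xR²z) → ∃w (yR²w ∧ zR²w))

This is a Sahlqvist (Geach-type) schema ◇^2□^2φ → □^2◇^2φ.
First-order correspondent: ∀x ∀y ∀z ((xR²y ∧ xR²z) → ∃w (yR²w ∧ zR²w)).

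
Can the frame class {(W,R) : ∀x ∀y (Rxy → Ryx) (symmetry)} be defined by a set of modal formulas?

The condition is symmetry. A defining modal formula is q → □◇q.

Definable; q → □◇q defines it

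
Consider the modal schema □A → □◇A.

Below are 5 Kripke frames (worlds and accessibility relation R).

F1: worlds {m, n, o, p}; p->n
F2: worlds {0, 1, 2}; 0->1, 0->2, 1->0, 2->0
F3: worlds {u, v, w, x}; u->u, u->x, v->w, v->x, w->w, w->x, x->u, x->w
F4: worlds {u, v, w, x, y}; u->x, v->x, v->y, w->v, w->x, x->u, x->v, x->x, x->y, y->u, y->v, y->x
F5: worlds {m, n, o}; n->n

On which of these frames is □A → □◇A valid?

F3, F4, F5

The schema corresponds to a generalized confluence (Geach) condition: ∀x ∀z (xRz → ∃w (xRw ∧ zRw)).
F1: fails — pRn but no w with pRw and nRw.
F2: fails — 0R1 but no w with 0Rw and 1Rw.
F3: satisfies the condition.
F4: satisfies the condition.
F5: satisfies the condition.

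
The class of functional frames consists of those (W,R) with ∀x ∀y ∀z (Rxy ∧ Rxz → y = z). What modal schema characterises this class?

This is partial functionality; the standard corresponding axiom is CD: ◇q → □q.
Suppose ◇q→□q is valid. Take Rxy, Rxz and set V(q)={y}. Then ◇q at x, so □q at x, so q at z, i.e. z=y.

◇q → □q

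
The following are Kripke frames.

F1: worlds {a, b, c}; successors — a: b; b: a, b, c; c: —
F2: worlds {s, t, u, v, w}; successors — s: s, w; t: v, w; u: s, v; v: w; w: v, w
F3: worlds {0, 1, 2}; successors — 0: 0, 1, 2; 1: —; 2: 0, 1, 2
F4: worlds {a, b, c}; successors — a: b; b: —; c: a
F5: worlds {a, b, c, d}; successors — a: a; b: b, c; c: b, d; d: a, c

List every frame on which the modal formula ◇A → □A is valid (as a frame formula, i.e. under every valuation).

Frame correspondent (Sahlqvist): ∀x ∀y ∀z (Rxy ∧ Rxz → y = z) — i.e. partial functionality.
F1: fails — b sees both a and b.
F2: fails — s sees both s and w.
F3: fails — 0 sees both 0 and 1.
F4: ✓.
F5: fails — b sees both b and c.
Valid on: F4.

F4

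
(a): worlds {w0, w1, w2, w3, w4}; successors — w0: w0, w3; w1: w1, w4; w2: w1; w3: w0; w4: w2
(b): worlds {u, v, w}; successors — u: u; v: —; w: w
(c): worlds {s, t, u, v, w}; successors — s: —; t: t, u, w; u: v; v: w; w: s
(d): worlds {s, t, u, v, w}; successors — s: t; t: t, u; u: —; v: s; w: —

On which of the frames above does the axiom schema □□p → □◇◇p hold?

(a), (b)

This is the axiom for a generalized confluence (Geach) condition; its first-order frame correspondent is ∀x ∀z (xRz → ∃w (xR²w ∧ zR²w)).
(a): ✓.
(b): ✓.
(c): fails — tRw but no w* with tR²w* and wR²w*.
(d): fails — tRu but no w* with tR²w* and uR²w*.
Valid on: (a), (b).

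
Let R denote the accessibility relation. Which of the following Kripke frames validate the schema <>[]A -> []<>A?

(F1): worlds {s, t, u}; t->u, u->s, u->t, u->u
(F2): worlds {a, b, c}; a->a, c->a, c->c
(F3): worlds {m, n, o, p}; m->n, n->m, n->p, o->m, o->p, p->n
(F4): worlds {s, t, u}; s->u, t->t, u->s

(F2), (F3), (F4)

The schema corresponds to convergence: forall x forall y forall z (Rxy & Rxz -> exists w (Ryw & Rzw)).
(F1): fails — Rus and Rus but s and s have no common successor.
(F2): ✓.
(F3): ✓.
(F4): ✓.
Valid on: (F2), (F3), (F4).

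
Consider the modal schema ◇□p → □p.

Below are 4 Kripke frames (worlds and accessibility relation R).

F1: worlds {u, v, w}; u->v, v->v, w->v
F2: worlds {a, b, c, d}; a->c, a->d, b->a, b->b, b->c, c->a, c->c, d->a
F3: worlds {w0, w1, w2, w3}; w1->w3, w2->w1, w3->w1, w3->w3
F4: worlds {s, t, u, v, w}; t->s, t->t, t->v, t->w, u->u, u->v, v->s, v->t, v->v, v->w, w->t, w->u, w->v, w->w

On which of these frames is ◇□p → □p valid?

F1

This is the axiom for the Euclidean property; its first-order frame correspondent is ∀x ∀y ∀z (Rxy ∧ Rxz → Ryz).
F1: satisfies the condition.
F2: fails — Rac and Rad but not Rcd.
F3: fails — Rw2w1 and Rw2w1 but not Rw1w1.
F4: fails — Rts and Rtv but not Rsv.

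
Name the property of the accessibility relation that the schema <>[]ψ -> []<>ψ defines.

convergence

Suppose ◇□ψ→□◇ψ is valid. Take Rxy, Rxz and set V(ψ)={w : Ryw}. Then □ψ at y so ◇□ψ at x, so □◇ψ at x, so ◇ψ at z, giving w with Rzw and Ryw.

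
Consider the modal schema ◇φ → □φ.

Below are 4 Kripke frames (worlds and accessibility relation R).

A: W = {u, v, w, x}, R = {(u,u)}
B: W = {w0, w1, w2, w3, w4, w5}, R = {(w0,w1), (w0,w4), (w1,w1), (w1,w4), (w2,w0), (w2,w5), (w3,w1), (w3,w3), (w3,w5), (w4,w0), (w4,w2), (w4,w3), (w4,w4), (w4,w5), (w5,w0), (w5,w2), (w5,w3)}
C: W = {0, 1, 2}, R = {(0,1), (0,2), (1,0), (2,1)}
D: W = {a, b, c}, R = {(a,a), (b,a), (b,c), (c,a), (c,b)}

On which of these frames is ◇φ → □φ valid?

A

Frame correspondent (Sahlqvist): ∀x ∀y ∀z (Rxy ∧ Rxz → y = z) — i.e. partial functionality.
A: condition met.
B: fails — w0 sees both w1 and w4.
C: fails — 0 sees both 1 and 2.
D: fails — b sees both a and c.
Valid on: A.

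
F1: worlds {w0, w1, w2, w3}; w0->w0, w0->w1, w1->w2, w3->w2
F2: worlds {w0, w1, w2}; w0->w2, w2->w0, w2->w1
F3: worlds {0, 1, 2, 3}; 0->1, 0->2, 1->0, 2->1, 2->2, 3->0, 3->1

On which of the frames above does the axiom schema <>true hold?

F3

This is the axiom for seriality; its first-order frame correspondent is forall x exists y Rxy.
F1: fails — world w2 has no successor.
F2: fails — world w1 has no successor.
F3: ✓.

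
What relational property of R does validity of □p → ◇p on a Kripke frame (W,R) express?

Suppose □p→◇p is valid. At any x set V(p)=W. Then □p at x, so ◇p at x, so x has a successor.
Conversely, on a frame with seriality the schema holds at every world under every valuation.
Frame condition: ∀x ∃y Rxy.

seriality: ∀x ∃y Rxy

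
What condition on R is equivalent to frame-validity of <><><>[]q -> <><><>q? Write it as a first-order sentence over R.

This is a Sahlqvist (Geach-type) schema ◇^3□^1q → □^0◇^3q.
Minimal-valuation argument: fix x; take any y with xR^3y and any z with xR^0z. Set V(q) to the set of worlds R-reachable from y in exactly 1 step. Then □^1q holds at y, so the antecedent holds at x; validity forces ◇^3q at z, giving a w with zR^3w and yR^1w.
First-order correspondent: forall x forall y (x R^3 y -> exists w (yRw & x R^3 w)).

forall x forall y (x R^3 y -> exists w (yRw & x R^3 w))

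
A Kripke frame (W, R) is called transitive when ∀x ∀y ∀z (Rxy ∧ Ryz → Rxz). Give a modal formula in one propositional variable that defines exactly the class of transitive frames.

□r → □□r

A defining formula is □r → □□r (the 4 axiom).
Suppose □r→□□r is valid. Take Rxy, Ryz and set V(r)={w : Rxw}. Then □r at x, so □□r at x, so □r at y, so r at z, i.e. Rxz.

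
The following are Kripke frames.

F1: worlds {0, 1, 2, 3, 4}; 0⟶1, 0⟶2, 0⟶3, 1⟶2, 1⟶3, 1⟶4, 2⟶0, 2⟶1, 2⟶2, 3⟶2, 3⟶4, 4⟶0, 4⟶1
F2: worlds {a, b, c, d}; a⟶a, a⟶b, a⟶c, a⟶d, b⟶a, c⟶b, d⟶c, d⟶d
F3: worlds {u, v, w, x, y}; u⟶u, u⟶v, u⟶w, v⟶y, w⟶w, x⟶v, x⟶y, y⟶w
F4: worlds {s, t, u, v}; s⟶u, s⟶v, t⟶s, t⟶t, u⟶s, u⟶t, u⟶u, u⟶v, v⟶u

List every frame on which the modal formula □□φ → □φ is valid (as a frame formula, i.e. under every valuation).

The schema corresponds to density: ∀x ∀y (Rxy → ∃z (Rxz ∧ Rzy)).
F1: fails — R34 but no z with R3z and Rz4.
F2: fails — Rcb but no z with Rcz and Rzb.
F3: fails — Rvy but no z with Rvz and Rzy.
F4: ✓.

F4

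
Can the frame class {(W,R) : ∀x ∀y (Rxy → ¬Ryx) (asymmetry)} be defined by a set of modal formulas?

Not modally definable

Modal frame validity is preserved under surjective bounded morphisms.
The 5-cycle (worlds w0,w1,w2,w3,w4 with w0→w1→w2→w3→w4→w0) is asymmetric. Mapping every world to a single reflexive point • is a surjective bounded morphism, and the reflexive point is not asymmetric (R•• but asymmetry requires ¬R••).
So no modal formula (or set of formulas) defines exactly the asymmetric frames.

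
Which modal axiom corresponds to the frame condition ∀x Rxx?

□p → p

This is reflexivity; the standard corresponding axiom is T: □p → p.
Suppose □p→p is valid. At any x set V(p)={w : Rxw}. Then □p holds at x, so p holds at x, i.e. Rxx.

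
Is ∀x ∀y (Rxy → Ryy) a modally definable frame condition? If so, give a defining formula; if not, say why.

Yes — defined by □(□r → r)

This is a Sahlqvist condition; the T□ axiom □(□r → r) defines it.
Suppose □(□r→r) is valid. Take Rxy and set V(r)={w : Ryw}. Then at y, □r holds; since □(□r→r) at x, □r→r at y, so r at y, i.e. Ryy.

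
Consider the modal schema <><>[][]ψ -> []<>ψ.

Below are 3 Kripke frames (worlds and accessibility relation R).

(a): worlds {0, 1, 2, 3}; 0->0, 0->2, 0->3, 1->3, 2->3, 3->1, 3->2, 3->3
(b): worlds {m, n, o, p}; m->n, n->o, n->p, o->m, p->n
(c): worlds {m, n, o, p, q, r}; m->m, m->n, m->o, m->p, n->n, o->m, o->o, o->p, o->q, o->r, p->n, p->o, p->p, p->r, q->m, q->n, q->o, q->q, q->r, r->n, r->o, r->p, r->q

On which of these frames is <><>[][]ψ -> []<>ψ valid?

The schema corresponds to a generalized confluence (Geach) condition: forall x forall y forall z ((x R^2 y & xRz) -> exists w (y R^2 w & zRw)).
(a): satisfies the condition.
(b): fails — mR²o, mRn but no w with oR²w and nRw.
(c): fails — mR²n, mRo but no w with nR²w and oRw.

(a)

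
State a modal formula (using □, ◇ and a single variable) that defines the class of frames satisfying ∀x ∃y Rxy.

□q → ◇q

A defining formula is □q → ◇q (the D axiom).
Suppose □q→◇q is valid. At any x set V(q)=W. Then □q at x, so ◇q at x, so x has a successor.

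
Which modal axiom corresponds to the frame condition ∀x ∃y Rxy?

This is seriality; the standard corresponding axiom is D: □p → ◇p.
Suppose □p→◇p is valid. At any x set V(p)=W. Then □p at x, so ◇p at x, so x has a successor.

□p → ◇p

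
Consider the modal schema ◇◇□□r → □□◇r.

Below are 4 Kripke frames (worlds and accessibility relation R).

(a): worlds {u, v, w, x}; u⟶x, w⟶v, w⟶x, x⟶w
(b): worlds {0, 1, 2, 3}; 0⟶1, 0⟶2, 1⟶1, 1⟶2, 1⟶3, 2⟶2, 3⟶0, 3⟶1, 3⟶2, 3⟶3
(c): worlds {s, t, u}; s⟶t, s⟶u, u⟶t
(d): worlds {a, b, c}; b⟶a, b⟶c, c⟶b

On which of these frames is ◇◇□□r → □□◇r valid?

(b)

The schema corresponds to a generalized confluence (Geach) condition: ∀x ∀y ∀z ((xR²y ∧ xR²z) → ∃w (yR²w ∧ zRw)).
(a): fails — uR²w, uR²w but no t with wR²t and wRt.
(b): ✓.
(c): fails — sR²t, sR²t but no w with tR²w and tRw.
(d): fails — bR²b, bR²b but no w with bR²w and bRw.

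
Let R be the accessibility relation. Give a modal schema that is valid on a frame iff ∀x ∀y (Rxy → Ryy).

□(□q → q)

A defining formula is □(□q → q) (the T□ axiom).
Suppose □(□q→q) is valid. Take Rxy and set V(q)={w : Ryw}. Then at y, □q holds; since □(□q→q) at x, □q→q at y, so q at y, i.e. Ryy.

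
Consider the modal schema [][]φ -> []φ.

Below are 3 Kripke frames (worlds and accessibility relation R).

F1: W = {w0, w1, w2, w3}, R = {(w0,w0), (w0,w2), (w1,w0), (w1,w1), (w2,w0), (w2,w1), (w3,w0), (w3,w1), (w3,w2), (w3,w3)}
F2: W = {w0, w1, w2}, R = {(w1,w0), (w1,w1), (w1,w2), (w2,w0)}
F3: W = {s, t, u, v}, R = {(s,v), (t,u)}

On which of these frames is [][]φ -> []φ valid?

Frame correspondent (Sahlqvist): forall x forall y (Rxy -> exists z (Rxz & Rzy)) — i.e. density.
F1: satisfies the condition.
F2: fails — Rw2w0 but no z with Rw2z and Rzw0.
F3: fails — Rtu but no z with Rtz and Rzu.

F1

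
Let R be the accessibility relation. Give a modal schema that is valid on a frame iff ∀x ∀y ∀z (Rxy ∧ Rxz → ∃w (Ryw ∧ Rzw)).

A defining formula is ◇□r → □◇r (the .2 axiom).

◇□r → □◇r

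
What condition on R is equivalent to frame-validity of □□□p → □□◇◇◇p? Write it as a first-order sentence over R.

This is a Sahlqvist (Geach-type) schema ◇^0□^3p → □^2◇^3p.
Minimal-valuation argument: fix x; take any y with xR^0y and any z with xR^2z. Set V(p) to the set of worlds R-reachable from y in exactly 3 steps. Then □^3p holds at y, so the antecedent holds at x; validity forces ◇^3p at z, giving a w with zR^3w and yR^3w.
First-order correspondent: ∀x ∀z (xR²z → ∃w (xR³w ∧ zR³w)).

∀x ∀z (xR²z → ∃w (xR³w ∧ zR³w))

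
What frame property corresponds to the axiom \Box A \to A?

reflexivity: \forall x Rxx

This is the T axiom.
It corresponds to reflexivity: \forall x Rxx.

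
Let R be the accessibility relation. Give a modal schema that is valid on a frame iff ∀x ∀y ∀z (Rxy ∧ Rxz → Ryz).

A defining formula is ◇p → □◇p (the 5 axiom).
Suppose ◇p→□◇p is valid. Take Rxy, Rxz and set V(p)={y}. Then ◇p at x, so □◇p at x, so ◇p at z, so some w with Rzw has p; w=y, i.e. Rzy. By symmetry of the argument, Ryz.

◇p → □◇p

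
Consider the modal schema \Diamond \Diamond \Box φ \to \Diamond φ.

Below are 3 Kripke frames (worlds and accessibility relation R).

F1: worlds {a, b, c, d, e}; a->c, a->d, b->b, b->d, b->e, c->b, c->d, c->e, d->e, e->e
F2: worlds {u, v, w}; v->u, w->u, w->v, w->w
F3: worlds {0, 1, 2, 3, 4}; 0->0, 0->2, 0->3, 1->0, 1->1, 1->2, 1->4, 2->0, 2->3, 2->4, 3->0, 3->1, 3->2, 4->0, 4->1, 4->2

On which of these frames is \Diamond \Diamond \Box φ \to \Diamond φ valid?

F3

The schema corresponds to a generalized confluence (Geach) condition: \forall x \forall y (x R^2 y \to \exists w (yRw \wedge xRw)).
F1: fails — aR²d but no w with dRw and aRw.
F2: fails — wR²u but no t with uRt and wRt.
F3: condition met.
Valid on: F3.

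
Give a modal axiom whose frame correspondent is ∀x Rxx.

The condition is reflexivity. The T schema □ψ → ψ defines it.
Suppose □ψ→ψ is valid. At any x set V(ψ)={w : Rxw}. Then □ψ holds at x, so ψ holds at x, i.e. Rxx.

□ψ → ψ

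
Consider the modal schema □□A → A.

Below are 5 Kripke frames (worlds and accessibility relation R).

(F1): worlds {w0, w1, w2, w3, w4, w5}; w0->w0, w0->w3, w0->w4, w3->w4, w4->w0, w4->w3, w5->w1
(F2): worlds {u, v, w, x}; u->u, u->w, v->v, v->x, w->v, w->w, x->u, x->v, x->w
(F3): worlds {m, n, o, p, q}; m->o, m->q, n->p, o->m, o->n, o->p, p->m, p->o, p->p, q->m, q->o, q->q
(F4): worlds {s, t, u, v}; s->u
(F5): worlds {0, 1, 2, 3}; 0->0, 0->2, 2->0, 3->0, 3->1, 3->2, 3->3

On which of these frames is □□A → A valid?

Frame correspondent (Sahlqvist): ∀x ∃w (xR²w ∧ x = w) — i.e. a generalized confluence (Geach) condition.
(F1): fails — at w1 but no w with w1R²w and w1=w.
(F2): condition met.
(F3): fails — at n but no w with nR²w and n=w.
(F4): fails — at s but no w with sR²w and s=w.
(F5): fails — at 1 but no w with 1R²w and 1=w.
Valid on: (F2).

(F2)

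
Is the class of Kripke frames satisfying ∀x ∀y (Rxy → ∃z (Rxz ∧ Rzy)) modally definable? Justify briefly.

Yes: it is density, defined by the C4 schema □□q → □q.
Suppose □□q→□q is valid. Take Rxy and set V(q)={w : xR²w}. Then □□q at x, so □q at x, so q at y, i.e. ∃z(Rxz∧Rzy).

Yes, by □□q → □q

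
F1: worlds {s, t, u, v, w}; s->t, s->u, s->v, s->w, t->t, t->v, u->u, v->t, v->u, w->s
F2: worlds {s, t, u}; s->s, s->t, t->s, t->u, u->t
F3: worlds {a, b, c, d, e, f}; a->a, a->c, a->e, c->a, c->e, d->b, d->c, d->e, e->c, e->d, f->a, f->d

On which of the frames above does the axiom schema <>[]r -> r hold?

Frame correspondent (Sahlqvist): forall x forall y (Rxy -> Ryx) — i.e. symmetry.
F1: fails — Rvu but not Ruv.
F2: satisfies the condition.
F3: fails — Rdc but not Rcd.

F2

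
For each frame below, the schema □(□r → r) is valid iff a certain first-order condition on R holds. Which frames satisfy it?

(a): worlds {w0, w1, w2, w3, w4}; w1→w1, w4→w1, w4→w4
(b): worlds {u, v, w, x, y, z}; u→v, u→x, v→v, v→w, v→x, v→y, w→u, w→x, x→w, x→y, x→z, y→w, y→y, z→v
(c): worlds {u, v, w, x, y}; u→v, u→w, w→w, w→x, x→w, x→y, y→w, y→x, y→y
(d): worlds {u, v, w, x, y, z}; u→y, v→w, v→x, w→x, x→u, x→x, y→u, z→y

(a)

This is the axiom for shift-reflexivity; its first-order frame correspondent is ∀x ∀y (Rxy → Ryy).
(a): condition met.
(b): fails — Rxw but not Rww.
(c): fails — Ruv but not Rvv.
(d): fails — Rvw but not Rww.
Valid on: (a).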